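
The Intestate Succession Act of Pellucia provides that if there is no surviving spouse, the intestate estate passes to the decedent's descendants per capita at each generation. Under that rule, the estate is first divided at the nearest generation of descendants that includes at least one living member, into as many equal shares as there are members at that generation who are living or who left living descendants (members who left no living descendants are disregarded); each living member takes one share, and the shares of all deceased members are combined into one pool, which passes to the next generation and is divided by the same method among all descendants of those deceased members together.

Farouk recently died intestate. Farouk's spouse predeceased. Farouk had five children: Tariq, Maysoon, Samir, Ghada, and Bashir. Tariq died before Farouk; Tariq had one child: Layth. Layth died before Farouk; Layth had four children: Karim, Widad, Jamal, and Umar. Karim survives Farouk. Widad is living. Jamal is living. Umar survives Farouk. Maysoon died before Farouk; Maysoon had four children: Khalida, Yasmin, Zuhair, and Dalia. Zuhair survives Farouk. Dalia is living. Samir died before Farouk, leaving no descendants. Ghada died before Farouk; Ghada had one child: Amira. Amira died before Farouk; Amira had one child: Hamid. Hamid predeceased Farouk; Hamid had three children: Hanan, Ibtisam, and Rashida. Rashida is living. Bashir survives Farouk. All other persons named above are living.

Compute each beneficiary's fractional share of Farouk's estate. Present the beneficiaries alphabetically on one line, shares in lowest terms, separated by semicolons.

Bashir 1/4; Dalia 1/8; Hanan 1/60; Ibtisam 1/60; Jamal 1/20; Karim 1/20; Khalida 1/8; Rashida 1/60; Umar 1/20; Widad 1/20; Yasmin 1/8; Zuhair 1/8

There is no surviving spouse, so the entire estate passes to Farouk's descendants per capita at each generation.
At generation 1 (Tariq, Maysoon, Ghada, Bashir) there are 4 shares of (1)/4 = 1/4 each.
Living: Bashir — each takes 1/4.
Deceased: Tariq, Maysoon, and Ghada. Their combined 3/4 is pooled and carried to generation 2.
At generation 2 (Layth, Khalida, Yasmin, Zuhair, Dalia, Amira) there are 6 shares of (3/4)/6 = 1/8 each.
Living: Khalida, Yasmin, Zuhair, and Dalia — each takes 1/8.
Deceased: Layth and Amira. Their combined 1/4 is pooled and carried to generation 3.
At generation 3 (Karim, Widad, Jamal, Umar, Hamid) there are 5 shares of (1/4)/5 = 1/20 each.
Living: Karim, Widad, Jamal, and Umar — each takes 1/20.
Deceased: Hamid. That 1/20 share is carried to generation 4.
At generation 4 (Hanan, Ibtisam, Rashida) there are 3 shares of (1/20)/3 = 1/60 each.
Living: Hanan, Ibtisam, and Rashida — each takes 1/60.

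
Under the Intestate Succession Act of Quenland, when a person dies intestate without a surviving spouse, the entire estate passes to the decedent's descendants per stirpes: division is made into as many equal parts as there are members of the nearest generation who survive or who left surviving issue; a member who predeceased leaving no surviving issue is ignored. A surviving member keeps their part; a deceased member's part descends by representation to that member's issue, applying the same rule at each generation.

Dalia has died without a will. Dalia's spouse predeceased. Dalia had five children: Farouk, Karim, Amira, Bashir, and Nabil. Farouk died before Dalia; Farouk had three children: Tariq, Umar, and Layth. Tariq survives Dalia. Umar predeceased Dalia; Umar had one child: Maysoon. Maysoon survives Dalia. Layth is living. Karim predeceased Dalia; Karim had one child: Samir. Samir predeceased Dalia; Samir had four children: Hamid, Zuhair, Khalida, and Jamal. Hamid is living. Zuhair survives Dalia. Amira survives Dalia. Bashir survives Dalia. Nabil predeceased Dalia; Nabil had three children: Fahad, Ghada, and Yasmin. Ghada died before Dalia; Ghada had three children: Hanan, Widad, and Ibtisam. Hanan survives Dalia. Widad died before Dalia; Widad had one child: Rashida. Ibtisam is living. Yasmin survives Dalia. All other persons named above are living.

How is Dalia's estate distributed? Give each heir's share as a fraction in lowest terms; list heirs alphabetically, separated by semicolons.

Amira 1/5; Bashir 1/5; Fahad 1/15; Hamid 1/20; Hanan 1/45; Ibtisam 1/45; Jamal 1/20; Khalida 1/20; Layth 1/15; Maysoon 1/15; Rashida 1/45; Tariq 1/15; Yasmin 1/15; Zuhair 1/20

There is no surviving spouse, so the entire estate passes to Dalia's descendants per stirpes.
The estate is divided into 5 equal shares of 1/5 among Farouk, Karim, Amira, Bashir, Nabil.
Farouk predeceased; the 1/5 allotted to Farouk's branch passes to Farouk's issue by representation.
The 1/5 is divided into 3 equal shares of 1/15 among Tariq, Umar, Layth.
Tariq is living and takes 1/15.
Umar predeceased; the 1/15 allotted to Umar's branch passes to Umar's issue by representation.
Maysoon is the sole taker at this level and receives the full 1/15.
Layth is living and takes 1/15.
Karim predeceased; the 1/5 allotted to Karim's branch passes to Karim's issue by representation.
Samir's line is the sole branch at this level, so the full 1/5 passes to Samir's issue by representation.
The 1/5 is divided into 4 equal shares of 1/20 among Hamid, Zuhair, Khalida, Jamal.
Hamid is living and takes 1/20.
Zuhair is living and takes 1/20.
Khalida is living and takes 1/20.
Jamal is living and takes 1/20.
Amira is living and takes 1/5.
Bashir is living and takes 1/5.
Nabil predeceased; the 1/5 allotted to Nabil's branch passes to Nabil's issue by representation.
The 1/5 is divided into 3 equal shares of 1/15 among Fahad, Ghada, Yasmin.
Fahad is living and takes 1/15.
Ghada predeceased; the 1/15 allotted to Ghada's branch passes to Ghada's issue by representation.
The 1/15 is divided into 3 equal shares of 1/45 among Hanan, Widad, Ibtisam.
Hanan is living and takes 1/45.
Widad predeceased; the 1/45 allotted to Widad's branch passes to Widad's issue by representation.
Rashida is the sole taker at this level and receives the full 1/45.
Ibtisam is living and takes 1/45.
Yasmin is living and takes 1/15.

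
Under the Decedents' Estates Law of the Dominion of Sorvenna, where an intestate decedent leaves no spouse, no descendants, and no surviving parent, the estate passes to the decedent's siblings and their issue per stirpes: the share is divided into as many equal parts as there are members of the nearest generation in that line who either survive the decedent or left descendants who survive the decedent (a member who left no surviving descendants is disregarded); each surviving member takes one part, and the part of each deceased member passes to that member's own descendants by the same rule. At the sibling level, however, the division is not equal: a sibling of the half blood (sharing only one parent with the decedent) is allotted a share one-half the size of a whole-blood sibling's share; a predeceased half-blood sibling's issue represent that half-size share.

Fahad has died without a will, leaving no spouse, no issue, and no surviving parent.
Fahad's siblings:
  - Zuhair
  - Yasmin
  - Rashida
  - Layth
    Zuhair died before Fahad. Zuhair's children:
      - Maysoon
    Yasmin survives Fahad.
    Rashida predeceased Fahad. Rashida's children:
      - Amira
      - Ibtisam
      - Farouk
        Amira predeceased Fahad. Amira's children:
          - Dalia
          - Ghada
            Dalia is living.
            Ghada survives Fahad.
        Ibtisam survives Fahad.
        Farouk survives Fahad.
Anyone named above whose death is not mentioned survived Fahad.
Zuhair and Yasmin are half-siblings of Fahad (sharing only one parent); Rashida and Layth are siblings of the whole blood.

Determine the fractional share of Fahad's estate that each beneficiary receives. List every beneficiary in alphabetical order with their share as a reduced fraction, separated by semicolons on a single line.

Dalia 1/18; Farouk 1/9; Ghada 1/18; Ibtisam 1/9; Layth 1/3; Maysoon 1/6; Yasmin 1/6

No spouse, descendants, or parent survives, so the estate passes to Fahad's siblings per stirpes.
Half-blood siblings count for one-half the weight of whole-blood siblings at the initial division.
Dividing 1 in proportion to weights (total weight 3): Zuhair (weight 1/2) → 1/6; Yasmin (weight 1/2) → 1/6; Rashida (weight 1) → 1/3; Layth (weight 1) → 1/3.
Zuhair predeceased; the 1/6 allotted to Zuhair's branch passes to Zuhair's issue by representation.
Maysoon is the sole taker at this level and receives the full 1/6.
Yasmin is living and takes 1/6.
Rashida predeceased; the 1/3 allotted to Rashida's branch passes to Rashida's issue by representation.
The 1/3 is divided into 3 equal shares of 1/9 among Amira, Ibtisam, Farouk.
Amira predeceased; the 1/9 allotted to Amira's branch passes to Amira's issue by representation.
The 1/9 is divided into 2 equal shares of 1/18 among Dalia, Ghada.
Dalia is living and takes 1/18.
Ghada is living and takes 1/18.
Ibtisam is living and takes 1/9.
Farouk is living and takes 1/9.
Layth is living and takes 1/3.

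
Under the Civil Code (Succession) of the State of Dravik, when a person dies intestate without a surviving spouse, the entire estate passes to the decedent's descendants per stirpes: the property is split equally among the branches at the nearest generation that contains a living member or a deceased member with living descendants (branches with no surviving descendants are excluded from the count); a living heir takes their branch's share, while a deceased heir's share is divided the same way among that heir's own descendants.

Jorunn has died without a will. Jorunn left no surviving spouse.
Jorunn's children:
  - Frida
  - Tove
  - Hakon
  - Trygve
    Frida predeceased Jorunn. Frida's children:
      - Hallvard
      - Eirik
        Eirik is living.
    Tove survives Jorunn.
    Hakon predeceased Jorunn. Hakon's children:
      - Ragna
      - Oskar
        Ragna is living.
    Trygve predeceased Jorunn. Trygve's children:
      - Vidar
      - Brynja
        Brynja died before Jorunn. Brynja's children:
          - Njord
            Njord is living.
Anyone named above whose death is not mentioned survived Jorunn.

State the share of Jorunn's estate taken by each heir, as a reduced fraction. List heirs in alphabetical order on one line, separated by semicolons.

There is no surviving spouse, so the entire estate passes to Jorunn's descendants per stirpes.
The estate is divided into 4 equal shares of 1/4 among Frida, Tove, Hakon, Trygve.
Frida predeceased; the 1/4 allotted to Frida's branch passes to Frida's issue by representation.
The 1/4 is divided into 2 equal shares of 1/8 among Hallvard, Eirik.
Hallvard is living and takes 1/8.
Eirik is living and takes 1/8.
Tove is living and takes 1/4.
Hakon predeceased; the 1/4 allotted to Hakon's branch passes to Hakon's issue by representation.
The 1/4 is divided into 2 equal shares of 1/8 among Ragna, Oskar.
Ragna is living and takes 1/8.
Oskar is living and takes 1/8.
Trygve predeceased; the 1/4 allotted to Trygve's branch passes to Trygve's issue by representation.
The 1/4 is divided into 2 equal shares of 1/8 among Vidar, Brynja.
Vidar is living and takes 1/8.
Brynja predeceased; the 1/8 allotted to Brynja's branch passes to Brynja's issue by representation.
Njord is the sole taker at this level and receives the full 1/8.

Eirik 1/8; Hallvard 1/8; Njord 1/8; Oskar 1/8; Ragna 1/8; Tove 1/4; Vidar 1/8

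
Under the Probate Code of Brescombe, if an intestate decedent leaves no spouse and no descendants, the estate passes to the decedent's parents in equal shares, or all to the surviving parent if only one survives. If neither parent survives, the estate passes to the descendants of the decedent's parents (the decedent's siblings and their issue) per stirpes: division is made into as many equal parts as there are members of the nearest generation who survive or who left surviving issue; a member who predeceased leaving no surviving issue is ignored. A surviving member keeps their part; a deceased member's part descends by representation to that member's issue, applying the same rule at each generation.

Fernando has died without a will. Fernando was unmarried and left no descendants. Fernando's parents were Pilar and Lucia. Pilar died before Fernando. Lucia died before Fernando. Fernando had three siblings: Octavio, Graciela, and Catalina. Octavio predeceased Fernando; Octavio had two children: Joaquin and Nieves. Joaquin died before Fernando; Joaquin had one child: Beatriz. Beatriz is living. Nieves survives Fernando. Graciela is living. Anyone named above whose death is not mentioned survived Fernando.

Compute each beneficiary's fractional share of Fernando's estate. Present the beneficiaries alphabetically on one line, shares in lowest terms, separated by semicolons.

Neither parent survives and there are no descendants, so the estate passes to Fernando's siblings and their issue per stirpes.
The estate is divided into 3 equal shares of 1/3 among Octavio, Graciela, Catalina.
Octavio predeceased; the 1/3 allotted to Octavio's branch passes to Octavio's issue by representation.
The 1/3 is divided into 2 equal shares of 1/6 among Joaquin, Nieves.
Joaquin predeceased; the 1/6 allotted to Joaquin's branch passes to Joaquin's issue by representation.
Beatriz is the sole taker at this level and receives the full 1/6.
Nieves is living and takes 1/6.
Graciela is living and takes 1/3.
Catalina is living and takes 1/3.

Beatriz 1/6; Catalina 1/3; Graciela 1/3; Nieves 1/6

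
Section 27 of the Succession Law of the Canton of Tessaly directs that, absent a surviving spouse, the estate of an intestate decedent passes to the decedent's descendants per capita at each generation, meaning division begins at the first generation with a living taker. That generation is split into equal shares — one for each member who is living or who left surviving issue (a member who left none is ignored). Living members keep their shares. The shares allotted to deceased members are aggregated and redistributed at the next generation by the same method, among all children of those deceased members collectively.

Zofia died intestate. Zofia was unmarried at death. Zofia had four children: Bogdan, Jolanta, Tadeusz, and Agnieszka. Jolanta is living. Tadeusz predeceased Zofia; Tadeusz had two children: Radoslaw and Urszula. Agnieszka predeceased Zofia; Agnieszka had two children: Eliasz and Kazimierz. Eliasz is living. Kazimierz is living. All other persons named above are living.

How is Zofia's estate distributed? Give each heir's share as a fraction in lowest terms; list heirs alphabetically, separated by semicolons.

Bogdan 1/4; Eliasz 1/8; Jolanta 1/4; Kazimierz 1/8; Radoslaw 1/8; Urszula 1/8

There is no surviving spouse, so the entire estate passes to Zofia's descendants per capita at each generation.
At generation 1 (Bogdan, Jolanta, Tadeusz, Agnieszka) there are 4 shares of (1)/4 = 1/4 each.
Living: Bogdan and Jolanta — each takes 1/4.
Deceased: Tadeusz and Agnieszka. Their combined 1/2 is pooled and carried to generation 2.
At generation 2 (Radoslaw, Urszula, Eliasz, Kazimierz) there are 4 shares of (1/2)/4 = 1/8 each.
Living: Radoslaw, Urszula, Eliasz, and Kazimierz — each takes 1/8.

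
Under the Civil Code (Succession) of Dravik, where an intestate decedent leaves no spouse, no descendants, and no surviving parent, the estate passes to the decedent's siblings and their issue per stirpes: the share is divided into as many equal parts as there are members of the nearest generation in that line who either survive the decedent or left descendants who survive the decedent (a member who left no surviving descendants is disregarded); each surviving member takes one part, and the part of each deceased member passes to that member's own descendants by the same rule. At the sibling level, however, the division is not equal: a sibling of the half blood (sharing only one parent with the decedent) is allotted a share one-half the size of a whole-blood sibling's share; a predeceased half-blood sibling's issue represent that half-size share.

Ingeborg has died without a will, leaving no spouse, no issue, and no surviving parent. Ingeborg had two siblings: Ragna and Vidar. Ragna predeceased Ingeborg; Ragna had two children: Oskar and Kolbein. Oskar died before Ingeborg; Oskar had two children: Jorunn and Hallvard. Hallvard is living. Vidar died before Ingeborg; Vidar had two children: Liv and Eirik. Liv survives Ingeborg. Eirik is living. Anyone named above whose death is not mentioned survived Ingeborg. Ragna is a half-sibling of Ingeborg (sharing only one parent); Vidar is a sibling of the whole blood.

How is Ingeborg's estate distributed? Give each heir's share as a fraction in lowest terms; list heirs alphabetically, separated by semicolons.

No spouse, descendants, or parent survives, so the estate passes to Ingeborg's siblings per stirpes.
Half-blood siblings count for one-half the weight of whole-blood siblings at the initial division.
Dividing 1 in proportion to weights (total weight 3/2): Ragna (weight 1/2) → 1/3; Vidar (weight 1) → 2/3.
Ragna predeceased; the 1/3 allotted to Ragna's branch passes to Ragna's issue by representation.
The 1/3 is divided into 2 equal shares of 1/6 among Oskar, Kolbein.
Oskar predeceased; the 1/6 allotted to Oskar's branch passes to Oskar's issue by representation.
The 1/6 is divided into 2 equal shares of 1/12 among Jorunn, Hallvard.
Jorunn is living and takes 1/12.
Hallvard is living and takes 1/12.
Kolbein is living and takes 1/6.
Vidar predeceased; the 2/3 allotted to Vidar's branch passes to Vidar's issue by representation.
The 2/3 is divided into 2 equal shares of 1/3 among Liv, Eirik.
Liv is living and takes 1/3.
Eirik is living and takes 1/3.

Eirik 1/3; Hallvard 1/12; Jorunn 1/12; Kolbein 1/6; Liv 1/3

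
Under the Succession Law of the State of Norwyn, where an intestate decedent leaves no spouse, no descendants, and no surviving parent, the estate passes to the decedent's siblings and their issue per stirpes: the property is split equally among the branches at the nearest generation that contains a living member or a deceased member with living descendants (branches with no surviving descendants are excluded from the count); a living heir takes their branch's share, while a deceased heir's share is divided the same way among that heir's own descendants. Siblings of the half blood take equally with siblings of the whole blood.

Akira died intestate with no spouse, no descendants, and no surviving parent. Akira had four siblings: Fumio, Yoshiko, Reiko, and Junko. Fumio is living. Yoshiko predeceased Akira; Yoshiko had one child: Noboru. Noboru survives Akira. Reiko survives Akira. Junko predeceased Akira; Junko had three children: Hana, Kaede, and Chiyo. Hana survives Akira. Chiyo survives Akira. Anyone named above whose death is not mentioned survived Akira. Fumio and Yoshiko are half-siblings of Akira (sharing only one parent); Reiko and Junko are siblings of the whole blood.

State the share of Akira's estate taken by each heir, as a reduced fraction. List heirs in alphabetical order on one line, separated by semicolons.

No spouse, descendants, or parent survives, so the estate passes to Akira's siblings per stirpes.
Half-blood and whole-blood siblings take equally under the stated rule.
The estate is divided into 4 equal shares of 1/4 among Fumio, Yoshiko, Reiko, Junko.
Fumio is living and takes 1/4.
Yoshiko predeceased; the 1/4 allotted to Yoshiko's branch passes to Yoshiko's issue by representation.
Noboru is the sole taker at this level and receives the full 1/4.
Reiko is living and takes 1/4.
Junko predeceased; the 1/4 allotted to Junko's branch passes to Junko's issue by representation.
The 1/4 is divided into 3 equal shares of 1/12 among Hana, Kaede, Chiyo.
Hana is living and takes 1/12.
Kaede is living and takes 1/12.
Chiyo is living and takes 1/12.

Chiyo 1/12; Fumio 1/4; Hana 1/12; Kaede 1/12; Noboru 1/4; Reiko 1/4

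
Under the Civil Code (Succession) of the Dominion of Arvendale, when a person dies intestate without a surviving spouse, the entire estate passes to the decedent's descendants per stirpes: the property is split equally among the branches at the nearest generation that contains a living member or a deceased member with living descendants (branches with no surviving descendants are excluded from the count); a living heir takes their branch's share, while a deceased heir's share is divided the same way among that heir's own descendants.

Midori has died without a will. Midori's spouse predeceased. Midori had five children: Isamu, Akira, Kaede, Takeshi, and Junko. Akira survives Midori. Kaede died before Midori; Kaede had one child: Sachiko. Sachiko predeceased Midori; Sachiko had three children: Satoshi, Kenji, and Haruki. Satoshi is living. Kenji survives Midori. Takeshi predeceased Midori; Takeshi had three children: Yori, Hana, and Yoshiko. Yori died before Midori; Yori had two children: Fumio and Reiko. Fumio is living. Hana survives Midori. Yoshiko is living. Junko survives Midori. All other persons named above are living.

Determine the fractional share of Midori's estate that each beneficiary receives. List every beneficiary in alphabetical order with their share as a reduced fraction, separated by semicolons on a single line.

There is no surviving spouse, so the entire estate passes to Midori's descendants per stirpes.
The estate is divided into 5 equal shares of 1/5 among Isamu, Akira, Kaede, Takeshi, Junko.
Isamu is living and takes 1/5.
Akira is living and takes 1/5.
Kaede predeceased; the 1/5 allotted to Kaede's branch passes to Kaede's issue by representation.
Sachiko's line is the sole branch at this level, so the full 1/5 passes to Sachiko's issue by representation.
The 1/5 is divided into 3 equal shares of 1/15 among Satoshi, Kenji, Haruki.
Satoshi is living and takes 1/15.
Kenji is living and takes 1/15.
Haruki is living and takes 1/15.
Takeshi predeceased; the 1/5 allotted to Takeshi's branch passes to Takeshi's issue by representation.
The 1/5 is divided into 3 equal shares of 1/15 among Yori, Hana, Yoshiko.
Yori predeceased; the 1/15 allotted to Yori's branch passes to Yori's issue by representation.
The 1/15 is divided into 2 equal shares of 1/30 among Fumio, Reiko.
Fumio is living and takes 1/30.
Reiko is living and takes 1/30.
Hana is living and takes 1/15.
Yoshiko is living and takes 1/15.
Junko is living and takes 1/5.

Akira 1/5; Fumio 1/30; Hana 1/15; Haruki 1/15; Isamu 1/5; Junko 1/5; Kenji 1/15; Reiko 1/30; Satoshi 1/15; Yoshiko 1/15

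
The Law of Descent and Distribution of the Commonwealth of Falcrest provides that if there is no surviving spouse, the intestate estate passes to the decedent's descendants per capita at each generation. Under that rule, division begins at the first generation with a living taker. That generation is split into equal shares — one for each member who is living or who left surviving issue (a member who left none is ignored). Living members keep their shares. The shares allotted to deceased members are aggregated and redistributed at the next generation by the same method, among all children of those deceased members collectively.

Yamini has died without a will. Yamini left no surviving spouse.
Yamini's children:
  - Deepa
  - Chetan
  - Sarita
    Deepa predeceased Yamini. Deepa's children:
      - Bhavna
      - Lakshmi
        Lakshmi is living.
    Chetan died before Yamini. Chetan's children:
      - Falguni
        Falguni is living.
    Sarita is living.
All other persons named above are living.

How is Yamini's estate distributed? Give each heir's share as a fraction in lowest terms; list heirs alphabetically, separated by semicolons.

Bhavna 2/9; Falguni 2/9; Lakshmi 2/9; Sarita 1/3

There is no surviving spouse, so the entire estate passes to Yamini's descendants per capita at each generation.
At generation 1 (Deepa, Chetan, Sarita) there are 3 shares of (1)/3 = 1/3 each.
Living: Sarita — each takes 1/3.
Deceased: Deepa and Chetan. Their combined 2/3 is pooled and carried to generation 2.
At generation 2 (Bhavna, Lakshmi, Falguni) there are 3 shares of (2/3)/3 = 2/9 each.
Living: Bhavna, Lakshmi, and Falguni — each takes 2/9.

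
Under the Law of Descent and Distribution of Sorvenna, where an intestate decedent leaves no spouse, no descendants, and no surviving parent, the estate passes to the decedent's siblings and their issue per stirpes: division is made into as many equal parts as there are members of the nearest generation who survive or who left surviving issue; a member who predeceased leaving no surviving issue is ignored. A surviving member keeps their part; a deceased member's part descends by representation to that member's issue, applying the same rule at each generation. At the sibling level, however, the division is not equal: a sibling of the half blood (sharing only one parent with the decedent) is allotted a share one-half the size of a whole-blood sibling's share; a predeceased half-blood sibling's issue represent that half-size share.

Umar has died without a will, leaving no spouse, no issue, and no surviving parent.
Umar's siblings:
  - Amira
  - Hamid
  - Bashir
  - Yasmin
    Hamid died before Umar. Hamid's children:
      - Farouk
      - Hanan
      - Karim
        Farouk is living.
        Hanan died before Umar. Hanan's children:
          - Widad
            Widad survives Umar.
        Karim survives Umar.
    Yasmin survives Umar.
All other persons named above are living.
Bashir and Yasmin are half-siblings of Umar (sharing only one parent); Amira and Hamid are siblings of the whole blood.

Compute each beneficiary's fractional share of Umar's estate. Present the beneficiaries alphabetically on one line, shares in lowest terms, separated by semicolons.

No spouse, descendants, or parent survives, so the estate passes to Umar's siblings per stirpes.
Half-blood siblings count for one-half the weight of whole-blood siblings at the initial division.
Dividing 1 in proportion to weights (total weight 3): Amira (weight 1) → 1/3; Hamid (weight 1) → 1/3; Bashir (weight 1/2) → 1/6; Yasmin (weight 1/2) → 1/6.
Amira is living and takes 1/3.
Hamid predeceased; the 1/3 allotted to Hamid's branch passes to Hamid's issue by representation.
The 1/3 is divided into 3 equal shares of 1/9 among Farouk, Hanan, Karim.
Farouk is living and takes 1/9.
Hanan predeceased; the 1/9 allotted to Hanan's branch passes to Hanan's issue by representation.
Widad is the sole taker at this level and receives the full 1/9.
Karim is living and takes 1/9.
Bashir is living and takes 1/6.
Yasmin is living and takes 1/6.

Amira 1/3; Bashir 1/6; Farouk 1/9; Karim 1/9; Widad 1/9; Yasmin 1/6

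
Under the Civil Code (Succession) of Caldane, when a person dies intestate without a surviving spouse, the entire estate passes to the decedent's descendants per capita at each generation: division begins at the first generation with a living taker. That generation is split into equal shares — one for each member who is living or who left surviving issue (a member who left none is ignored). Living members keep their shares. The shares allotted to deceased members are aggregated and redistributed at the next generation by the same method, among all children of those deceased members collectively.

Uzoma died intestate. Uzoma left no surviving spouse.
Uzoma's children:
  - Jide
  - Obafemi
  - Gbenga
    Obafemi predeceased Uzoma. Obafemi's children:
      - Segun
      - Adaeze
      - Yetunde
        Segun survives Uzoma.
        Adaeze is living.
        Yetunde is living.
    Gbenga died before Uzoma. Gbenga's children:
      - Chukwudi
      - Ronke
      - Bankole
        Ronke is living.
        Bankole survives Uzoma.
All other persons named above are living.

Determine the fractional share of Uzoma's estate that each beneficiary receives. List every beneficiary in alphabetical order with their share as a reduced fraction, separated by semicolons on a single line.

There is no surviving spouse, so the entire estate passes to Uzoma's descendants per capita at each generation.
At generation 1 (Jide, Obafemi, Gbenga) there are 3 shares of (1)/3 = 1/3 each.
Living: Jide — each takes 1/3.
Deceased: Obafemi and Gbenga. Their combined 2/3 is pooled and carried to generation 2.
At generation 2 (Segun, Adaeze, Yetunde, Chukwudi, Ronke, Bankole) there are 6 shares of (2/3)/6 = 1/9 each.
Living: Segun, Adaeze, Yetunde, Chukwudi, Ronke, and Bankole — each takes 1/9.

Adaeze 1/9; Bankole 1/9; Chukwudi 1/9; Jide 1/3; Ronke 1/9; Segun 1/9; Yetunde 1/9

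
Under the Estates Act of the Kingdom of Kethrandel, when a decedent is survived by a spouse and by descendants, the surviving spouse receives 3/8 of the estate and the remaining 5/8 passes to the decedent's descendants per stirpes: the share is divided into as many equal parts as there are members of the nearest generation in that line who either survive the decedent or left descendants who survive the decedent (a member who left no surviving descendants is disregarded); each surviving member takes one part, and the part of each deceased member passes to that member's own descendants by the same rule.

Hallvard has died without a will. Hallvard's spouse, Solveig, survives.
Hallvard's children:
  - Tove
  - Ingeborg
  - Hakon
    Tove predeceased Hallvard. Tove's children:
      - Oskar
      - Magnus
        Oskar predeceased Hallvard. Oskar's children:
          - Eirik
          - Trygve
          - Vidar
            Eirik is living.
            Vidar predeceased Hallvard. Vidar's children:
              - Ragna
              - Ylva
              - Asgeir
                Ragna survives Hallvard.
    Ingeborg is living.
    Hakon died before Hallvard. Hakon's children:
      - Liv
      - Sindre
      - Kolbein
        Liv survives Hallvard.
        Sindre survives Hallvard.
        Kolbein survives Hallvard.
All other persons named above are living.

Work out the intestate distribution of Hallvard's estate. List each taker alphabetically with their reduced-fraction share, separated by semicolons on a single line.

Solveig, as surviving spouse, takes 3/8.
The remaining 5/8 passes to Hallvard's descendants per stirpes.
The 5/8 is divided into 3 equal shares of 5/24 among Tove, Ingeborg, Hakon.
Tove predeceased; the 5/24 allotted to Tove's branch passes to Tove's issue by representation.
The 5/24 is divided into 2 equal shares of 5/48 among Oskar, Magnus.
Oskar predeceased; the 5/48 allotted to Oskar's branch passes to Oskar's issue by representation.
The 5/48 is divided into 3 equal shares of 5/144 among Eirik, Trygve, Vidar.
Eirik is living and takes 5/144.
Trygve is living and takes 5/144.
Vidar predeceased; the 5/144 allotted to Vidar's branch passes to Vidar's issue by representation.
The 5/144 is divided into 3 equal shares of 5/432 among Ragna, Ylva, Asgeir.
Ragna is living and takes 5/432.
Ylva is living and takes 5/432.
Asgeir is living and takes 5/432.
Magnus is living and takes 5/48.
Ingeborg is living and takes 5/24.
Hakon predeceased; the 5/24 allotted to Hakon's branch passes to Hakon's issue by representation.
The 5/24 is divided into 3 equal shares of 5/72 among Liv, Sindre, Kolbein.
Liv is living and takes 5/72.
Sindre is living and takes 5/72.
Kolbein is living and takes 5/72.

Asgeir 5/432; Eirik 5/144; Ingeborg 5/24; Kolbein 5/72; Liv 5/72; Magnus 5/48; Ragna 5/432; Sindre 5/72; Solveig 3/8; Trygve 5/144; Ylva 5/432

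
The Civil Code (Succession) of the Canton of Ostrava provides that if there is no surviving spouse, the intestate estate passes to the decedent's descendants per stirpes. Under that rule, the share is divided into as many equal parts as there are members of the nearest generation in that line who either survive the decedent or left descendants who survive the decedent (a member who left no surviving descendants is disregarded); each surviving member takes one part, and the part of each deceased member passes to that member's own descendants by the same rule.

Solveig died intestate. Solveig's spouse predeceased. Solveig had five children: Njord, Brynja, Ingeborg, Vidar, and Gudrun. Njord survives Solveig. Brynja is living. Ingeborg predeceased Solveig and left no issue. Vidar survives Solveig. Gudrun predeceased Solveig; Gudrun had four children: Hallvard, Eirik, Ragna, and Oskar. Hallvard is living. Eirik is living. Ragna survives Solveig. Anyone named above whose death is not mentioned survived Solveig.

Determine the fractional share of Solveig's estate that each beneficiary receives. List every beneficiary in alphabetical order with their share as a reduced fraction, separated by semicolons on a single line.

Brynja 1/4; Eirik 1/16; Hallvard 1/16; Njord 1/4; Oskar 1/16; Ragna 1/16; Vidar 1/4

There is no surviving spouse, so the entire estate passes to Solveig's descendants per stirpes.
Ingeborg left no surviving issue, so that branch lapses and is disregarded.
The estate is divided into 4 equal shares of 1/4 among Njord, Brynja, Vidar, Gudrun.
Njord is living and takes 1/4.
Brynja is living and takes 1/4.
Vidar is living and takes 1/4.
Gudrun predeceased; the 1/4 allotted to Gudrun's branch passes to Gudrun's issue by representation.
The 1/4 is divided into 4 equal shares of 1/16 among Hallvard, Eirik, Ragna, Oskar.
Hallvard is living and takes 1/16.
Eirik is living and takes 1/16.
Ragna is living and takes 1/16.
Oskar is living and takes 1/16.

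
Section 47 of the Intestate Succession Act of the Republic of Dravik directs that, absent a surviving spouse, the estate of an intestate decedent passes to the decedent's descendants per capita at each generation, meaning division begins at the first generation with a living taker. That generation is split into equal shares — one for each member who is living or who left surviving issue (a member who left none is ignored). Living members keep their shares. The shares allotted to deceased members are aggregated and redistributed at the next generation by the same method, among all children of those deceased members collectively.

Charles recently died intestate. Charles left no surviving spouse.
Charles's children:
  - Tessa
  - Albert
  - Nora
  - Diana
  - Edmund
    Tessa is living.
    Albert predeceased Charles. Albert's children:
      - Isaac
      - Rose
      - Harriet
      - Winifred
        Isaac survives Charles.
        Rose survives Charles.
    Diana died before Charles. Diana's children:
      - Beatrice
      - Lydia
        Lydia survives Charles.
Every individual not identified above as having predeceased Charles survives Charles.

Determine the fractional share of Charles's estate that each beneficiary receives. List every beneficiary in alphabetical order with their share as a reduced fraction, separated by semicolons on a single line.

There is no surviving spouse, so the entire estate passes to Charles's descendants per capita at each generation.
At generation 1 (Tessa, Albert, Nora, Diana, Edmund) there are 5 shares of (1)/5 = 1/5 each.
Living: Tessa, Nora, and Edmund — each takes 1/5.
Deceased: Albert and Diana. Their combined 2/5 is pooled and carried to generation 2.
At generation 2 (Isaac, Rose, Harriet, Winifred, Beatrice, Lydia) there are 6 shares of (2/5)/6 = 1/15 each.
Living: Isaac, Rose, Harriet, Winifred, Beatrice, and Lydia — each takes 1/15.

Beatrice 1/15; Edmund 1/5; Harriet 1/15; Isaac 1/15; Lydia 1/15; Nora 1/5; Rose 1/15; Tessa 1/5; Winifred 1/15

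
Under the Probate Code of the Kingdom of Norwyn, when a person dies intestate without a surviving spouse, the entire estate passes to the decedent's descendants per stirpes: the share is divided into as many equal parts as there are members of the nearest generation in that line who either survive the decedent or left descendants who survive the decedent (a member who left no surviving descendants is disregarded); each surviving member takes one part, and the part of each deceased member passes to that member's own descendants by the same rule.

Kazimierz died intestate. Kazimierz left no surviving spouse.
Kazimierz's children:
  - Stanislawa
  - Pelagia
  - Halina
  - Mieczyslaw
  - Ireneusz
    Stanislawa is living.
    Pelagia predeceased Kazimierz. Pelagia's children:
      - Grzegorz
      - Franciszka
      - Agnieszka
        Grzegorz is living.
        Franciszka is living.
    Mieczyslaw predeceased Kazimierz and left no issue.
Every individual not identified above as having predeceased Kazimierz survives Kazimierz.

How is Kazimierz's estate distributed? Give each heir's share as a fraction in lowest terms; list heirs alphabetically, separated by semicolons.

Agnieszka 1/12; Franciszka 1/12; Grzegorz 1/12; Halina 1/4; Ireneusz 1/4; Stanislawa 1/4

There is no surviving spouse, so the entire estate passes to Kazimierz's descendants per stirpes.
Mieczyslaw left no surviving issue, so that branch lapses and is disregarded.
The estate is divided into 4 equal shares of 1/4 among Stanislawa, Pelagia, Halina, Ireneusz.
Stanislawa is living and takes 1/4.
Pelagia predeceased; the 1/4 allotted to Pelagia's branch passes to Pelagia's issue by representation.
The 1/4 is divided into 3 equal shares of 1/12 among Grzegorz, Franciszka, Agnieszka.
Grzegorz is living and takes 1/12.
Franciszka is living and takes 1/12.
Agnieszka is living and takes 1/12.
Halina is living and takes 1/4.
Ireneusz is living and takes 1/4.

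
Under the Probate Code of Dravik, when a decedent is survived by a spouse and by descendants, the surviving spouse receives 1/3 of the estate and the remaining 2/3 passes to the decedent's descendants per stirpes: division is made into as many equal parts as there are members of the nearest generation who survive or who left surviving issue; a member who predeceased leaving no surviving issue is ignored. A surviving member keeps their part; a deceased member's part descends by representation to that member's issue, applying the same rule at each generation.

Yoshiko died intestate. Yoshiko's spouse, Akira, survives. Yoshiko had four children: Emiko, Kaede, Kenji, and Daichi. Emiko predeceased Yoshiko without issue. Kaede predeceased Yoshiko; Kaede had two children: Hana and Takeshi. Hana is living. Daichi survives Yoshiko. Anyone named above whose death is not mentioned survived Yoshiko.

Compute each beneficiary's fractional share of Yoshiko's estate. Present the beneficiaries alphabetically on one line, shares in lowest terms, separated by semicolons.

Akira, as surviving spouse, takes 1/3.
The remaining 2/3 passes to Yoshiko's descendants per stirpes.
Emiko left no surviving issue, so that branch lapses and is disregarded.
The 2/3 is divided into 3 equal shares of 2/9 among Kaede, Kenji, Daichi.
Kaede predeceased; the 2/9 allotted to Kaede's branch passes to Kaede's issue by representation.
The 2/9 is divided into 2 equal shares of 1/9 among Hana, Takeshi.
Hana is living and takes 1/9.
Takeshi is living and takes 1/9.
Kenji is living and takes 2/9.
Daichi is living and takes 2/9.

Akira 1/3; Daichi 2/9; Hana 1/9; Kenji 2/9; Takeshi 1/9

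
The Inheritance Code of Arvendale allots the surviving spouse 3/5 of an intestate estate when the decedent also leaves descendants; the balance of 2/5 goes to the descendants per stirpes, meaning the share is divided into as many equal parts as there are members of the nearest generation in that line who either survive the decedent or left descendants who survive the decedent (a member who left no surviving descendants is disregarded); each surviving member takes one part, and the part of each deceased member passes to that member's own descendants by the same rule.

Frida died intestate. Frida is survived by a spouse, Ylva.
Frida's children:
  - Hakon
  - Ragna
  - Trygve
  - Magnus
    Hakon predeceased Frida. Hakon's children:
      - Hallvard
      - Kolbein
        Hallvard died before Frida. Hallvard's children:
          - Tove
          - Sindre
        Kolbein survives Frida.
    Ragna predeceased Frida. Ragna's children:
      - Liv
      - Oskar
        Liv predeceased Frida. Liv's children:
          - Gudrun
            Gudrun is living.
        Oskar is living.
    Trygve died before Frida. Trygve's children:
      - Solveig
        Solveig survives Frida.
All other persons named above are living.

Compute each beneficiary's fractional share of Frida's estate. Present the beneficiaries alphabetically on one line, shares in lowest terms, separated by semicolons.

Ylva, as surviving spouse, takes 3/5.
The remaining 2/5 passes to Frida's descendants per stirpes.
The 2/5 is divided into 4 equal shares of 1/10 among Hakon, Ragna, Trygve, Magnus.
Hakon predeceased; the 1/10 allotted to Hakon's branch passes to Hakon's issue by representation.
The 1/10 is divided into 2 equal shares of 1/20 among Hallvard, Kolbein.
Hallvard predeceased; the 1/20 allotted to Hallvard's branch passes to Hallvard's issue by representation.
The 1/20 is divided into 2 equal shares of 1/40 among Tove, Sindre.
Tove is living and takes 1/40.
Sindre is living and takes 1/40.
Kolbein is living and takes 1/20.
Ragna predeceased; the 1/10 allotted to Ragna's branch passes to Ragna's issue by representation.
The 1/10 is divided into 2 equal shares of 1/20 among Liv, Oskar.
Liv predeceased; the 1/20 allotted to Liv's branch passes to Liv's issue by representation.
Gudrun is the sole taker at this level and receives the full 1/20.
Oskar is living and takes 1/20.
Trygve predeceased; the 1/10 allotted to Trygve's branch passes to Trygve's issue by representation.
Solveig is the sole taker at this level and receives the full 1/10.
Magnus is living and takes 1/10.

Gudrun 1/20; Kolbein 1/20; Magnus 1/10; Oskar 1/20; Sindre 1/40; Solveig 1/10; Tove 1/40; Ylva 3/5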